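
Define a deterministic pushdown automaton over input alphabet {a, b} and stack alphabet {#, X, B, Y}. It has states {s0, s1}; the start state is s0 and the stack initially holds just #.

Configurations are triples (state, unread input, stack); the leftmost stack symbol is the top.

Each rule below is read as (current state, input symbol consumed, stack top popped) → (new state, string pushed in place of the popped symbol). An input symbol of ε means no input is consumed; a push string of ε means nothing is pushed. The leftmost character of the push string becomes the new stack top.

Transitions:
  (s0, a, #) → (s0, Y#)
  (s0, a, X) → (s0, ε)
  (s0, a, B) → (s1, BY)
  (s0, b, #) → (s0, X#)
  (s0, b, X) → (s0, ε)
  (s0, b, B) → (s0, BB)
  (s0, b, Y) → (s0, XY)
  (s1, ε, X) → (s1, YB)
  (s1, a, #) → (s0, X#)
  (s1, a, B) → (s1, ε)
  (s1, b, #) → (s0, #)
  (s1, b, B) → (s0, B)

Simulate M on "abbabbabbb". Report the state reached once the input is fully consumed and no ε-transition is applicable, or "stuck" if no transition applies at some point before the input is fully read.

stuck

(s0, abbabbabbb, #)
  read a, top #: go to s0, push Y# → (s0, bbabbabbb, Y#)
  read b, top Y: go to s0, push XY → (s0, babbabbb, XY#)
  read b, top X: go to s0, push ε → (s0, abbabbb, Y#)
No transition for (s0, a, top Y); M blocks with input abbabbb remaining.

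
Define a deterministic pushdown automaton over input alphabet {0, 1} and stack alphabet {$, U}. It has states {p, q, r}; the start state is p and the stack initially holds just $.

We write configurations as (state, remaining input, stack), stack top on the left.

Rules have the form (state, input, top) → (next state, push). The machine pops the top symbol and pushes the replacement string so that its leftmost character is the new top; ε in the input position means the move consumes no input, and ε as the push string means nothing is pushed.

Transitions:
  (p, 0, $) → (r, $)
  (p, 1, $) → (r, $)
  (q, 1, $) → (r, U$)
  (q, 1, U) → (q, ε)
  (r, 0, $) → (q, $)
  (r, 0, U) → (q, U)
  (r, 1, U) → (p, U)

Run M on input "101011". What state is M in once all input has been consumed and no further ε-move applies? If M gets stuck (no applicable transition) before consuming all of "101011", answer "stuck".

(p, 101011, $)
  read 1, top $: go to r, push $ → (r, 01011, $)
  read 0, top $: go to q, push $ → (q, 1011, $)
  read 1, top $: go to r, push U$ → (r, 011, U$)
  read 0, top U: go to q, push U → (q, 11, U$)
  read 1, top U: go to q, push ε → (q, 1, $)
  read 1, top $: go to r, push U$ → (r, ε, U$)
All input consumed; M is in state r.

r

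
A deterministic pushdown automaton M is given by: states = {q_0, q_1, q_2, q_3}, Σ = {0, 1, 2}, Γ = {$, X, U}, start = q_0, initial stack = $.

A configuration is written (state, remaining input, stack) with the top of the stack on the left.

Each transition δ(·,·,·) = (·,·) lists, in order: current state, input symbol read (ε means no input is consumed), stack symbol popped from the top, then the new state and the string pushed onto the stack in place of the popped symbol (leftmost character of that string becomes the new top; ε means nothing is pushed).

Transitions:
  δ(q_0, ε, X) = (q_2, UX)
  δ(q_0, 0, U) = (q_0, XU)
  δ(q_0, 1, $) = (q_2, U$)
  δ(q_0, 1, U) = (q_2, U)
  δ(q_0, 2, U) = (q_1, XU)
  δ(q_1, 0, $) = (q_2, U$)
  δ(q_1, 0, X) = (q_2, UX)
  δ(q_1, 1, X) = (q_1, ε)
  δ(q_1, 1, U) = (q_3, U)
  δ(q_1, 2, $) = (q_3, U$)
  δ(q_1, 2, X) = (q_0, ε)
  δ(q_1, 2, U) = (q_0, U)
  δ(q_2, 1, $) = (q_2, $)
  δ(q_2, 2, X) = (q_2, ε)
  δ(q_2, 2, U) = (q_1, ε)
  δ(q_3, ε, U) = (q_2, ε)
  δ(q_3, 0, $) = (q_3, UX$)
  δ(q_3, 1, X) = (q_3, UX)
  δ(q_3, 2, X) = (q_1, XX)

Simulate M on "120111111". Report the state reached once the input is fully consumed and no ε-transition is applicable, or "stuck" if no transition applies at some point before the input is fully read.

(q_0, 120111111, $)
  read 1, top $: go to q_2, push U$ → (q_2, 20111111, U$)
  read 2, top U: go to q_1, push ε → (q_1, 0111111, $)
  read 0, top $: go to q_2, push U$ → (q_2, 111111, U$)
No transition for (q_2, 1, top U); M blocks with input 111111 remaining.

stuck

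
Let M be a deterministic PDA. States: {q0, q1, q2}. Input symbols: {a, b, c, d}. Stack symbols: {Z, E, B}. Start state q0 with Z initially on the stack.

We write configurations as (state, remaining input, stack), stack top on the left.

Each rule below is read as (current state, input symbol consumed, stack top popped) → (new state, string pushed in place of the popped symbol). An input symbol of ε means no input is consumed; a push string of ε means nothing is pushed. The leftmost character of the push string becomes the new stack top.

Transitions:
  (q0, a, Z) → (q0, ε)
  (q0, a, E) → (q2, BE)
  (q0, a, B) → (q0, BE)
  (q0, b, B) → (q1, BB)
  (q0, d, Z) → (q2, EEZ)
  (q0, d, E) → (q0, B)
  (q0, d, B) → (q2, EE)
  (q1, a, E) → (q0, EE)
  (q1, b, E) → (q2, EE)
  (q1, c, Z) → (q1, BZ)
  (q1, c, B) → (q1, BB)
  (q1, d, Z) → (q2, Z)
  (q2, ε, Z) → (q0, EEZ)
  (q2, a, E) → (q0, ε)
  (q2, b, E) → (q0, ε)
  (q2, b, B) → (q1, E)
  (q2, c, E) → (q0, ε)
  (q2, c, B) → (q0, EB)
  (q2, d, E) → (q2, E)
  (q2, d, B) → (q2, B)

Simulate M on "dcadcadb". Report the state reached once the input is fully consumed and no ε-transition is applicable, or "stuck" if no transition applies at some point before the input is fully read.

q1

(q0, dcadcadb, Z)
  read d, top Z: go to q2, push EEZ → (q2, cadcadb, EEZ)
  read c, top E: go to q0, push ε → (q0, adcadb, EZ)
  read a, top E: go to q2, push BE → (q2, dcadb, BEZ)
  read d, top B: go to q2, push B → (q2, cadb, BEZ)
  read c, top B: go to q0, push EB → (q0, adb, EBEZ)
  read a, top E: go to q2, push BE → (q2, db, BEBEZ)
  read d, top B: go to q2, push B → (q2, b, BEBEZ)
  read b, top B: go to q1, push E → (q1, ε, EEBEZ)
All input consumed; M is in state q1.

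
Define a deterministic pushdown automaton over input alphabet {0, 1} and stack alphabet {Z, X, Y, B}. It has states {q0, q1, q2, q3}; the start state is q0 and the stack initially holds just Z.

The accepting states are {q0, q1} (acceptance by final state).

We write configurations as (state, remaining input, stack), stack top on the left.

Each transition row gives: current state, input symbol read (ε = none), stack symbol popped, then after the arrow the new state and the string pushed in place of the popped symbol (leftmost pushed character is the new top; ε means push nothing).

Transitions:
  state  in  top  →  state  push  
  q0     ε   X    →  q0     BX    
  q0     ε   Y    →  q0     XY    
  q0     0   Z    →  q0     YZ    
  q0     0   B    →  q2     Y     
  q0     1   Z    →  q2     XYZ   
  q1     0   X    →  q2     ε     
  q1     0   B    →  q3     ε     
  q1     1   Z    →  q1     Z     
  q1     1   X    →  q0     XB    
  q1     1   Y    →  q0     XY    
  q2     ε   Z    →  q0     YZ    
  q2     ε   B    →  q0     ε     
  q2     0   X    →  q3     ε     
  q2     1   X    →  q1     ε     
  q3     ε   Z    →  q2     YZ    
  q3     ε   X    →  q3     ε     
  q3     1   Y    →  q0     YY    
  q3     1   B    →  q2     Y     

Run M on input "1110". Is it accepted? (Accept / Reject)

Reject

(q0, 1110, Z)
  read 1, top Z: go to q2, push XYZ → (q2, 110, XYZ)
  read 1, top X: go to q1, push ε → (q1, 10, YZ)
  read 1, top Y: go to q0, push XY → (q0, 0, XYZ)
  ε-move, top X: go to q0, push BX → (q0, 0, BXYZ)
  read 0, top B: go to q2, push Y → (q2, ε, YXYZ)
All input consumed; state q2 ∉ F and no further ε-move applies.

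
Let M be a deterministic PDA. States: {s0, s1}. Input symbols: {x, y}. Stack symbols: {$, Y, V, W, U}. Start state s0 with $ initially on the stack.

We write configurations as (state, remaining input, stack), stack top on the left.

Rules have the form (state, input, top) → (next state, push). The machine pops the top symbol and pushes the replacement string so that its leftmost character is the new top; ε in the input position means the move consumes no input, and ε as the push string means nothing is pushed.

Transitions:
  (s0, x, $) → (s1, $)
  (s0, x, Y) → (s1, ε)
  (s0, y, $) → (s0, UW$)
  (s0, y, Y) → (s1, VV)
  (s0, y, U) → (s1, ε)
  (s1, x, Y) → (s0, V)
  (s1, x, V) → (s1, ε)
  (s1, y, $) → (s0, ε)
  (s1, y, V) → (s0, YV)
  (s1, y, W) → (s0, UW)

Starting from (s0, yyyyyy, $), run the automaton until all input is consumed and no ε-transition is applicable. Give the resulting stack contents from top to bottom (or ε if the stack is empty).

(s0, yyyyyy, $)
  read y, top $: go to s0, push UW$ → (s0, yyyyy, UW$)
  read y, top U: go to s1, push ε → (s1, yyyy, W$)
  read y, top W: go to s0, push UW → (s0, yyy, UW$)
  read y, top U: go to s1, push ε → (s1, yy, W$)
  read y, top W: go to s0, push UW → (s0, y, UW$)
  read y, top U: go to s1, push ε → (s1, ε, W$)
All input consumed in state s1 with stack W$.

W$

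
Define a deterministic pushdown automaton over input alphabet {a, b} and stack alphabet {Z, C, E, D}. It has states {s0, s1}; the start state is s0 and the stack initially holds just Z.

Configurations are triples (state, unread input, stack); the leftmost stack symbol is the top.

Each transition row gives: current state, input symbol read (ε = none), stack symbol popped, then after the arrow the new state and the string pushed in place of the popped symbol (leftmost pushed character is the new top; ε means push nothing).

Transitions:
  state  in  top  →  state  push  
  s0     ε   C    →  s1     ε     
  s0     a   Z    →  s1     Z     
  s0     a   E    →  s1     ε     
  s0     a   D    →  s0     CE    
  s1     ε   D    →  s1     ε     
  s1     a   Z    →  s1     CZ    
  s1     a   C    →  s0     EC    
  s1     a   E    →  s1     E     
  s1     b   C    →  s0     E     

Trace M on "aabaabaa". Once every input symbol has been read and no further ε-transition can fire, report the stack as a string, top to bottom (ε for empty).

CZ

(s0, aabaabaa, Z)
  read a, top Z: go to s1, push Z → (s1, abaabaa, Z)
  read a, top Z: go to s1, push CZ → (s1, baabaa, CZ)
  read b, top C: go to s0, push E → (s0, aabaa, EZ)
  read a, top E: go to s1, push ε → (s1, abaa, Z)
  read a, top Z: go to s1, push CZ → (s1, baa, CZ)
  read b, top C: go to s0, push E → (s0, aa, EZ)
  read a, top E: go to s1, push ε → (s1, a, Z)
  read a, top Z: go to s1, push CZ → (s1, ε, CZ)
All input consumed in state s1 with stack CZ.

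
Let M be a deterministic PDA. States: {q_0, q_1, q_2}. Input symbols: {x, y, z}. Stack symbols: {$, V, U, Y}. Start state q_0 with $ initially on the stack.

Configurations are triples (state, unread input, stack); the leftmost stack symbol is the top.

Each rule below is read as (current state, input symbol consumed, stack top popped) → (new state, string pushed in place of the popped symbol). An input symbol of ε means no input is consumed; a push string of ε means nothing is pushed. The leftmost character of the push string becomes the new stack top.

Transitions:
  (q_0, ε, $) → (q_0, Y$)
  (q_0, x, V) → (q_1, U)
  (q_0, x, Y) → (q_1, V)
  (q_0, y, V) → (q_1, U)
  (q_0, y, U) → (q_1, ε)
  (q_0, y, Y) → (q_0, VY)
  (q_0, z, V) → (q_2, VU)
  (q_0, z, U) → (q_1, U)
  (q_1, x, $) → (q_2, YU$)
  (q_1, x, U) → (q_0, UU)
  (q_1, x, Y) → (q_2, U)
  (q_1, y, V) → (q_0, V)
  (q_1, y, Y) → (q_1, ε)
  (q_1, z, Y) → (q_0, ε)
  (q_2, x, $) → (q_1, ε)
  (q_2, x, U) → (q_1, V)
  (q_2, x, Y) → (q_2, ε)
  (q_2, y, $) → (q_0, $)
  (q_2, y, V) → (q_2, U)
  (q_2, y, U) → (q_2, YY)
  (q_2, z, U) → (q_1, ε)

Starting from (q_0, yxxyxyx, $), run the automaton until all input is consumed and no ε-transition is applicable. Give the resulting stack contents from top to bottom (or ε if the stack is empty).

UUY$

(q_0, yxxyxyx, $)
  ε-move, top $: go to q_0, push Y$ → (q_0, yxxyxyx, Y$)
  read y, top Y: go to q_0, push VY → (q_0, xxyxyx, VY$)
  read x, top V: go to q_1, push U → (q_1, xyxyx, UY$)
  read x, top U: go to q_0, push UU → (q_0, yxyx, UUY$)
  read y, top U: go to q_1, push ε → (q_1, xyx, UY$)
  read x, top U: go to q_0, push UU → (q_0, yx, UUY$)
  read y, top U: go to q_1, push ε → (q_1, x, UY$)
  read x, top U: go to q_0, push UU → (q_0, ε, UUY$)
All input consumed in state q_0 with stack UUY$.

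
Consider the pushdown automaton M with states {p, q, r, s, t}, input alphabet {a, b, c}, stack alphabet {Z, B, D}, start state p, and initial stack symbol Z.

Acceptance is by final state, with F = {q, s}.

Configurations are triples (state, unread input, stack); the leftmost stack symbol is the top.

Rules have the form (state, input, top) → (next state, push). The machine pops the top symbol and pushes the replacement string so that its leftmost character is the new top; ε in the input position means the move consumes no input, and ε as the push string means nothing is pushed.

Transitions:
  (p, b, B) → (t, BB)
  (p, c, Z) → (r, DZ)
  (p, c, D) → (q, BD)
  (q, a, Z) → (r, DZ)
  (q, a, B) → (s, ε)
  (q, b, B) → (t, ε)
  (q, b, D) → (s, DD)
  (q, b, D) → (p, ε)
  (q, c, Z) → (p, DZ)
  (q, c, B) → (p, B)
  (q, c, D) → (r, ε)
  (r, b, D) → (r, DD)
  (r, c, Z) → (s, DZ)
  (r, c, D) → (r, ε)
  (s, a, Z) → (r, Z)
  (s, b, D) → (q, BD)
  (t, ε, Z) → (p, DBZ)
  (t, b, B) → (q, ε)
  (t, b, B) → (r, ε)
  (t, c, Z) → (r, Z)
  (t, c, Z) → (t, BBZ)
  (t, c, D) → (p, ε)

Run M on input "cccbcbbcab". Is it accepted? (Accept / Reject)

Reject

No computation consumes all input and reaches a final state.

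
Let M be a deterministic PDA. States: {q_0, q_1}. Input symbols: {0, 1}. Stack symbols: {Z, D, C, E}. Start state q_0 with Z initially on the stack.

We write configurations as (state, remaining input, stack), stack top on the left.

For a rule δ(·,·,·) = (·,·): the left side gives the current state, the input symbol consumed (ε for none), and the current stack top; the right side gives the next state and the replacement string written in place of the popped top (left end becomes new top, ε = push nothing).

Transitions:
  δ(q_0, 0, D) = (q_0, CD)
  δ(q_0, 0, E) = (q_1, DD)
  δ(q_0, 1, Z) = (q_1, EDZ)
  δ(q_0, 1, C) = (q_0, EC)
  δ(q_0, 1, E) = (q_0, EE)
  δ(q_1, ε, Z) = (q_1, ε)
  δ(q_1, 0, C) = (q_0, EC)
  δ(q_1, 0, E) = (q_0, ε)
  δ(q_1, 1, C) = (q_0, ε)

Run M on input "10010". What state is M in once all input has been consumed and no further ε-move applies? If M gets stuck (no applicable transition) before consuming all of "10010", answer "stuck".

q_1

(q_0, 10010, Z)
  read 1, top Z: go to q_1, push EDZ → (q_1, 0010, EDZ)
  read 0, top E: go to q_0, push ε → (q_0, 010, DZ)
  read 0, top D: go to q_0, push CD → (q_0, 10, CDZ)
  read 1, top C: go to q_0, push EC → (q_0, 0, ECDZ)
  read 0, top E: go to q_1, push DD → (q_1, ε, DDCDZ)
All input consumed; M is in state q_1.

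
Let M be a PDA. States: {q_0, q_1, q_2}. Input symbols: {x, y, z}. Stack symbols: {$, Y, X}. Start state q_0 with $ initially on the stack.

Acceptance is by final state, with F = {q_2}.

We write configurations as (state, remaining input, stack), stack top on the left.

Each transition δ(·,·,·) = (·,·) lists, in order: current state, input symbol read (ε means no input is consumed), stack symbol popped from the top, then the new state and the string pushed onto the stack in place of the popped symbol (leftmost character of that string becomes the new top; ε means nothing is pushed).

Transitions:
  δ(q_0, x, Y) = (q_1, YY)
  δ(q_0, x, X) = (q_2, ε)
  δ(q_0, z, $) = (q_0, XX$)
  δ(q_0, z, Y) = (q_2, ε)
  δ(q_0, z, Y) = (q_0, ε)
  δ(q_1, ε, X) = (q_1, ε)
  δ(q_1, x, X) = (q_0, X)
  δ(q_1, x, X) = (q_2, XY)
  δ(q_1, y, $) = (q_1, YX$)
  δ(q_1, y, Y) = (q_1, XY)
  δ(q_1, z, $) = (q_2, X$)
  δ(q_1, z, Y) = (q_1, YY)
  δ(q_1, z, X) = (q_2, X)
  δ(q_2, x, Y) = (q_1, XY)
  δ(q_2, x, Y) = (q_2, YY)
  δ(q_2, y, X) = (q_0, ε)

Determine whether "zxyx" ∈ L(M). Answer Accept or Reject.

No computation consumes all input and reaches a final state.

Reject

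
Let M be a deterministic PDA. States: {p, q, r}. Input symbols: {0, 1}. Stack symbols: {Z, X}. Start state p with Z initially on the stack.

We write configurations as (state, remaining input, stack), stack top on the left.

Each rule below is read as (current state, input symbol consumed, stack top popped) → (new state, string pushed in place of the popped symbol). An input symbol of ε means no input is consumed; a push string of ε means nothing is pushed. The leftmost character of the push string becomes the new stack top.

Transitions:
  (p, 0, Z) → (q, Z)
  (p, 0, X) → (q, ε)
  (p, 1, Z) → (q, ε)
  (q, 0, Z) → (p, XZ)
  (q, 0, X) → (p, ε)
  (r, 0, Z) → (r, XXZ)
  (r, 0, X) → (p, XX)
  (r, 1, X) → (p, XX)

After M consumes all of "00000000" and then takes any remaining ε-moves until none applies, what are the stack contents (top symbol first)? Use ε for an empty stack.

(p, 00000000, Z) ⊢ (q, 0000000, Z) ⊢ (p, 000000, XZ) ⊢ (q, 00000, Z) ⊢ (p, 0000, XZ) ⊢ (q, 000, Z) ⊢ (p, 00, XZ) ⊢ (q, 0, Z) ⊢ (p, ε, XZ)
All input consumed in state p with stack XZ.

XZ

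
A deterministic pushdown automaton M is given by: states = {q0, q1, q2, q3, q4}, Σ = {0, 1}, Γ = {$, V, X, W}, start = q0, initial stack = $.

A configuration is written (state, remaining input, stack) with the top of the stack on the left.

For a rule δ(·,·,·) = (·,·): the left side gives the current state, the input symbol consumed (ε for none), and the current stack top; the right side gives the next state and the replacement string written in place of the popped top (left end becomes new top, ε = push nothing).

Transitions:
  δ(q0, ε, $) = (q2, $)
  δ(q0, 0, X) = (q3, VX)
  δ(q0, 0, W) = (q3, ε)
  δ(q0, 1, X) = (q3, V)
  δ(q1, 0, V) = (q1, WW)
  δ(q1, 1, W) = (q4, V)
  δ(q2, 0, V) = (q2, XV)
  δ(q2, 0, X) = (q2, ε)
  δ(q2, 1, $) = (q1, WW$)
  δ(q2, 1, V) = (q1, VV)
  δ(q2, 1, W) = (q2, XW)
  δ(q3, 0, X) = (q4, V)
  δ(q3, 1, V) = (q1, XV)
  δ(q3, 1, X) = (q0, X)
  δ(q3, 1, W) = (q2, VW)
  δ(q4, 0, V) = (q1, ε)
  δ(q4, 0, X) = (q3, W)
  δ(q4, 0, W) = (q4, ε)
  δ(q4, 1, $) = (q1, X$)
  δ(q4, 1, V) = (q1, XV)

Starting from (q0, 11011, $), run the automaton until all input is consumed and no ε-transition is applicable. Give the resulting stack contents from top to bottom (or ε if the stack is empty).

(q0, 11011, $) ⊢ (q2, 11011, $) ⊢ (q1, 1011, WW$) ⊢ (q4, 011, VW$) ⊢ (q1, 11, W$) ⊢ (q4, 1, V$) ⊢ (q1, ε, XV$)
All input consumed in state q1 with stack XV$.

XV$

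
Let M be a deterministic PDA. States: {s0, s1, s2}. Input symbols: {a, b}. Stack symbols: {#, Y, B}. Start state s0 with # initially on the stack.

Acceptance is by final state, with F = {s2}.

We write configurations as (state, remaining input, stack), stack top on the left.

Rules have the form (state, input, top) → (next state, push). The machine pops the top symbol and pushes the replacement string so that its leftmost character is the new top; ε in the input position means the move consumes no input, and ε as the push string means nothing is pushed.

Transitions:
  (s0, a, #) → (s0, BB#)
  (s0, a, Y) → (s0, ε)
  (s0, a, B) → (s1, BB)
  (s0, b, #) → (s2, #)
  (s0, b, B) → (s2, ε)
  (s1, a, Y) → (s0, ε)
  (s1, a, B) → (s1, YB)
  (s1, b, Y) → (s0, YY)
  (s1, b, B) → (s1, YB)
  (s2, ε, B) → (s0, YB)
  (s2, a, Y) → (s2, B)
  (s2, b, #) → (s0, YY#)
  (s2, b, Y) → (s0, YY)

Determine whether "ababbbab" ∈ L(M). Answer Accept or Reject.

Reject

(s0, ababbbab, #)
  read a, top #: go to s0, push BB# → (s0, babbbab, BB#)
  read b, top B: go to s2, push ε → (s2, abbbab, B#)
  ε-move, top B: go to s0, push YB → (s0, abbbab, YB#)
  read a, top Y: go to s0, push ε → (s0, bbbab, B#)
  read b, top B: go to s2, push ε → (s2, bbab, #)
  read b, top #: go to s0, push YY# → (s0, bab, YY#)
No transition applies at (s0, bab, YY#); input not fully consumed.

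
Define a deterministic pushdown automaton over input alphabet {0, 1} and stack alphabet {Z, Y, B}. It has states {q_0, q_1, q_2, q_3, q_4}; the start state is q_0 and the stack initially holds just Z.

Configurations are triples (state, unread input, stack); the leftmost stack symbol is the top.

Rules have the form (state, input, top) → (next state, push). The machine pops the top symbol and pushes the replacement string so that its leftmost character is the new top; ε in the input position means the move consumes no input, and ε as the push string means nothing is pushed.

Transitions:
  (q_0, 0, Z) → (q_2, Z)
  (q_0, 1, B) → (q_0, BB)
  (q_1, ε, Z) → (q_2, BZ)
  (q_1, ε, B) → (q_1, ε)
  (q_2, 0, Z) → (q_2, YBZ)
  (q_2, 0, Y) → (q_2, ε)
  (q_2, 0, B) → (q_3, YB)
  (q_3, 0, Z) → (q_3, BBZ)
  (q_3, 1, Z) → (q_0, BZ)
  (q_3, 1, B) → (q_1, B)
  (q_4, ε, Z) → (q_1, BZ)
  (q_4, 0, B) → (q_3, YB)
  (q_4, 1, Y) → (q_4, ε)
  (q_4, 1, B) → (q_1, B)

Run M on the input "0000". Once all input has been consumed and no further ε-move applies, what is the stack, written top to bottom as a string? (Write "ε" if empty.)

(q_0, 0000, Z) ⊢ (q_2, 000, Z) ⊢ (q_2, 00, YBZ) ⊢ (q_2, 0, BZ) ⊢ (q_3, ε, YBZ)
All input consumed in state q_3 with stack YBZ.

YBZ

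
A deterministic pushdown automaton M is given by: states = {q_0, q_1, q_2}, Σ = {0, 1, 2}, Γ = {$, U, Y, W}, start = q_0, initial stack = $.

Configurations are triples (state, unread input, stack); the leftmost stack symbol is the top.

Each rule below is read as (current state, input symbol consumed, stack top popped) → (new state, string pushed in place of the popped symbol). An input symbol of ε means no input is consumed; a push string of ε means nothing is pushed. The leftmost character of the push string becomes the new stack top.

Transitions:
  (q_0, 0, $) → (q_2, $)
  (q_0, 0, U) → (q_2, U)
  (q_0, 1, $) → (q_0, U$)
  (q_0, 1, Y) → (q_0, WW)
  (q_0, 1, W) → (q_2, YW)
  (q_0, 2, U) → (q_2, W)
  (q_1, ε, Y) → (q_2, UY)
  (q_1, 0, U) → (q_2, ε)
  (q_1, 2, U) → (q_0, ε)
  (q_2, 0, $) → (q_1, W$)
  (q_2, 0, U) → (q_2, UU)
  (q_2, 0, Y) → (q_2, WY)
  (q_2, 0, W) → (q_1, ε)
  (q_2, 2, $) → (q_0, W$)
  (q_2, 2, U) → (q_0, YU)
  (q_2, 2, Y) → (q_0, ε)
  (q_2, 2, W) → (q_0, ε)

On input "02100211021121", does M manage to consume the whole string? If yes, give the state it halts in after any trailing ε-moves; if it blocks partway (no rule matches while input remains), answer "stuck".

q_2

(q_0, 02100211021121, $)
  read 0, top $: go to q_2, push $ → (q_2, 2100211021121, $)
  read 2, top $: go to q_0, push W$ → (q_0, 100211021121, W$)
  read 1, top W: go to q_2, push YW → (q_2, 00211021121, YW$)
  read 0, top Y: go to q_2, push WY → (q_2, 0211021121, WYW$)
  read 0, top W: go to q_1, push ε → (q_1, 211021121, YW$)
  ε-move, top Y: go to q_2, push UY → (q_2, 211021121, UYW$)
  read 2, top U: go to q_0, push YU → (q_0, 11021121, YUYW$)
  read 1, top Y: go to q_0, push WW → (q_0, 1021121, WWUYW$)
  read 1, top W: go to q_2, push YW → (q_2, 021121, YWWUYW$)
  read 0, top Y: go to q_2, push WY → (q_2, 21121, WYWWUYW$)
  read 2, top W: go to q_0, push ε → (q_0, 1121, YWWUYW$)
  read 1, top Y: go to q_0, push WW → (q_0, 121, WWWWUYW$)
  read 1, top W: go to q_2, push YW → (q_2, 21, YWWWWUYW$)
  read 2, top Y: go to q_0, push ε → (q_0, 1, WWWWUYW$)
  read 1, top W: go to q_2, push YW → (q_2, ε, YWWWWUYW$)
All input consumed; M is in state q_2.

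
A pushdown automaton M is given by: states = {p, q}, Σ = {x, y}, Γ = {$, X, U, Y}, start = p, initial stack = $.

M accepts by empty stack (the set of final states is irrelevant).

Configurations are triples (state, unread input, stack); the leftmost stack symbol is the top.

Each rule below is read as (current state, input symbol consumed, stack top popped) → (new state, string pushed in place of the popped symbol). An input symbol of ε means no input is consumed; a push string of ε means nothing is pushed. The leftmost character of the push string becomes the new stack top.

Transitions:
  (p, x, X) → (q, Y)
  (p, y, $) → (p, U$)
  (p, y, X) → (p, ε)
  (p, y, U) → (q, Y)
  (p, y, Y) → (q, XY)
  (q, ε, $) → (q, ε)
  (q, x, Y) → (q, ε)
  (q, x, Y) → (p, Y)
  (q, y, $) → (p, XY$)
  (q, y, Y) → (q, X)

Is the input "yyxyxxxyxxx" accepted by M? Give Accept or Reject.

One accepting computation: (p, yyxyxxxyxxx, $) ⊢ (p, yxyxxxyxxx, U$) ⊢ (q, xyxxxyxxx, Y$) ⊢ (q, yxxxyxxx, $) ⊢ (p, xxxyxxx, XY$) ⊢ (q, xxyxxx, YY$) ⊢ (q, xyxxx, Y$) ⊢ (q, yxxx, $) ⊢ (p, xxx, XY$) ⊢ (q, xx, YY$) ⊢ (q, x, Y$) ⊢ (q, ε, $) ⊢ (q, ε, ε)
All input consumed and the stack is empty.

Accept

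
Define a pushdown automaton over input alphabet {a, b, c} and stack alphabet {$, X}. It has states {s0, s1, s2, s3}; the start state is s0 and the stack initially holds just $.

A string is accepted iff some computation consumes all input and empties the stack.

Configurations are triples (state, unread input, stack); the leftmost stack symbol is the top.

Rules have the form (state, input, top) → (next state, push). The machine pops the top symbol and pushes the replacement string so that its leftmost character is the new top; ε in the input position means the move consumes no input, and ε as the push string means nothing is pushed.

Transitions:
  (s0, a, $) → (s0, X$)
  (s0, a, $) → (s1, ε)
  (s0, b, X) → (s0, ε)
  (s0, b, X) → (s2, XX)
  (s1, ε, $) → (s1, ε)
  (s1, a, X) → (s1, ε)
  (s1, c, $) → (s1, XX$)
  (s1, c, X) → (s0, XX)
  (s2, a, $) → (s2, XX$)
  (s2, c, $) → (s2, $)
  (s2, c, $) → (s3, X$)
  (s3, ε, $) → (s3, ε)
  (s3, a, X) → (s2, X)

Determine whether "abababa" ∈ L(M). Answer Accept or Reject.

One accepting computation: (s0, abababa, $) ⊢ (s0, bababa, X$) ⊢ (s0, ababa, $) ⊢ (s0, baba, X$) ⊢ (s0, aba, $) ⊢ (s0, ba, X$) ⊢ (s0, a, $) ⊢ (s1, ε, ε)
All input consumed and the stack is empty.

Accept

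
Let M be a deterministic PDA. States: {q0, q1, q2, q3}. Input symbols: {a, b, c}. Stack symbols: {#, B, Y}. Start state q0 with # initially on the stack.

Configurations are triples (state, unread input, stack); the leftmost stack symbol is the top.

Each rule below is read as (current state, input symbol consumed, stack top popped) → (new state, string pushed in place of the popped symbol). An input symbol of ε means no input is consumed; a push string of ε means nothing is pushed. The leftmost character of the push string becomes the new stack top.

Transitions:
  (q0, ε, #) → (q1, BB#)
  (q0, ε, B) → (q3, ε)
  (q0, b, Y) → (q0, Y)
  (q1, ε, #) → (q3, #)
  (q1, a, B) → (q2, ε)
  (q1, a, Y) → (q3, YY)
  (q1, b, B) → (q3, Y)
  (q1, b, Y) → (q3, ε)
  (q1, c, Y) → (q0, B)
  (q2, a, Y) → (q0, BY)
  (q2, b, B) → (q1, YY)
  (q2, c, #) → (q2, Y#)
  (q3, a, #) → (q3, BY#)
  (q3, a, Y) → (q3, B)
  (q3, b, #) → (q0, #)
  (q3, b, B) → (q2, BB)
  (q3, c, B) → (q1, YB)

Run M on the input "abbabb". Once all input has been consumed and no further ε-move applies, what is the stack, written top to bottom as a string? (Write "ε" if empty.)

YYB#

(q0, abbabb, #)
  ε-move, top #: go to q1, push BB# → (q1, abbabb, BB#)
  read a, top B: go to q2, push ε → (q2, bbabb, B#)
  read b, top B: go to q1, push YY → (q1, babb, YY#)
  read b, top Y: go to q3, push ε → (q3, abb, Y#)
  read a, top Y: go to q3, push B → (q3, bb, B#)
  read b, top B: go to q2, push BB → (q2, b, BB#)
  read b, top B: go to q1, push YY → (q1, ε, YYB#)
All input consumed in state q1 with stack YYB#.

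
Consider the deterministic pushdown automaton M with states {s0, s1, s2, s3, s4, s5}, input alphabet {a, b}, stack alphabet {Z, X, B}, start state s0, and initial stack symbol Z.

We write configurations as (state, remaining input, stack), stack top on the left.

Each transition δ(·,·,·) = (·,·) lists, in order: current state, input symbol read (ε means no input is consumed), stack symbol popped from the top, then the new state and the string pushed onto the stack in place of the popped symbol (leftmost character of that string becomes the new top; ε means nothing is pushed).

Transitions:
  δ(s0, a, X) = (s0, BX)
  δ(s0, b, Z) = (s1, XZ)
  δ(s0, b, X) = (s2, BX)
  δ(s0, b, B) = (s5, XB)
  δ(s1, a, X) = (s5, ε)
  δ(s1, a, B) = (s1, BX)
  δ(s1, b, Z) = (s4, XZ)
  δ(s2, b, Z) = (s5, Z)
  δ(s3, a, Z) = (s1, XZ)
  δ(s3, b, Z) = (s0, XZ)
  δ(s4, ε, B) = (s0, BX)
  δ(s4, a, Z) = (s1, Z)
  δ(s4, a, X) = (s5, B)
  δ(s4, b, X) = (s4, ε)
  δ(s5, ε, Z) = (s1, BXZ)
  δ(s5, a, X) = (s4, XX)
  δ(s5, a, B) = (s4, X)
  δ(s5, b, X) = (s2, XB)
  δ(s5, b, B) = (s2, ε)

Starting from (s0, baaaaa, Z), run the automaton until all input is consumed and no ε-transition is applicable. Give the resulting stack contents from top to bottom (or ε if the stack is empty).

BXXXXXZ

(s0, baaaaa, Z) ⊢ (s1, aaaaa, XZ) ⊢ (s5, aaaa, Z) ⊢ (s1, aaaa, BXZ) ⊢ (s1, aaa, BXXZ) ⊢ (s1, aa, BXXXZ) ⊢ (s1, a, BXXXXZ) ⊢ (s1, ε, BXXXXXZ)
All input consumed in state s1 with stack BXXXXXZ.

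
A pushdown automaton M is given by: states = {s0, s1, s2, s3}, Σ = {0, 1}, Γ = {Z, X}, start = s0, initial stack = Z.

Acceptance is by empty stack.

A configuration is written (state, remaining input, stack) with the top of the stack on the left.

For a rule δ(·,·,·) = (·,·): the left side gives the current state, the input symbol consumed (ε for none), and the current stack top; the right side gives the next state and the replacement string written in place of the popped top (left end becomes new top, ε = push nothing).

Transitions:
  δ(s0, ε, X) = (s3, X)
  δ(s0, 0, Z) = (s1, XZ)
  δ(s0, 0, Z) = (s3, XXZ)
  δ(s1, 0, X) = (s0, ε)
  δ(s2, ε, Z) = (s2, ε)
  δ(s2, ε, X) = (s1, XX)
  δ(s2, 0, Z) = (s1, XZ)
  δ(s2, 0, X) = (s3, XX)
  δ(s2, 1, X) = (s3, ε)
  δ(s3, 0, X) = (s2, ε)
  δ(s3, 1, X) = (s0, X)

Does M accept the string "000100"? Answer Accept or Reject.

No computation consumes all input and empties the stack.

Reject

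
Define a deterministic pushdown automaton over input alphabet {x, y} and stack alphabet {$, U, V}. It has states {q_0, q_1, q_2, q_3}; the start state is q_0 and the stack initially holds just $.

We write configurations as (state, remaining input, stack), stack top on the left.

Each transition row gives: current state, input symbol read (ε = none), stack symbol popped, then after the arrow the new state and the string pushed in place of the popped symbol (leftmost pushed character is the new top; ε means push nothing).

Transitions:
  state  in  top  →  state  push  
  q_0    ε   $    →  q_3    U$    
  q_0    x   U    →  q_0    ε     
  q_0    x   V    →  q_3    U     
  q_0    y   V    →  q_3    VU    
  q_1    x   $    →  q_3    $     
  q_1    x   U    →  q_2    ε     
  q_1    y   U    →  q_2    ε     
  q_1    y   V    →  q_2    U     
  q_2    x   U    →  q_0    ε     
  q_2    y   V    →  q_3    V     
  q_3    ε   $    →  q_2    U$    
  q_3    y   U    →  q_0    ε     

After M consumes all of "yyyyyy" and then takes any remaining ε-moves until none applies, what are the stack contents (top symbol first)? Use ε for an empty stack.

U$

(q_0, yyyyyy, $)
  ε-move, top $: go to q_3, push U$ → (q_3, yyyyyy, U$)
  read y, top U: go to q_0, push ε → (q_0, yyyyy, $)
  ε-move, top $: go to q_3, push U$ → (q_3, yyyyy, U$)
  read y, top U: go to q_0, push ε → (q_0, yyyy, $)
  ε-move, top $: go to q_3, push U$ → (q_3, yyyy, U$)
  read y, top U: go to q_0, push ε → (q_0, yyy, $)
  ε-move, top $: go to q_3, push U$ → (q_3, yyy, U$)
  read y, top U: go to q_0, push ε → (q_0, yy, $)
  ε-move, top $: go to q_3, push U$ → (q_3, yy, U$)
  read y, top U: go to q_0, push ε → (q_0, y, $)
  ε-move, top $: go to q_3, push U$ → (q_3, y, U$)
  read y, top U: go to q_0, push ε → (q_0, ε, $)
  ε-move, top $: go to q_3, push U$ → (q_3, ε, U$)
All input consumed in state q_3 with stack U$.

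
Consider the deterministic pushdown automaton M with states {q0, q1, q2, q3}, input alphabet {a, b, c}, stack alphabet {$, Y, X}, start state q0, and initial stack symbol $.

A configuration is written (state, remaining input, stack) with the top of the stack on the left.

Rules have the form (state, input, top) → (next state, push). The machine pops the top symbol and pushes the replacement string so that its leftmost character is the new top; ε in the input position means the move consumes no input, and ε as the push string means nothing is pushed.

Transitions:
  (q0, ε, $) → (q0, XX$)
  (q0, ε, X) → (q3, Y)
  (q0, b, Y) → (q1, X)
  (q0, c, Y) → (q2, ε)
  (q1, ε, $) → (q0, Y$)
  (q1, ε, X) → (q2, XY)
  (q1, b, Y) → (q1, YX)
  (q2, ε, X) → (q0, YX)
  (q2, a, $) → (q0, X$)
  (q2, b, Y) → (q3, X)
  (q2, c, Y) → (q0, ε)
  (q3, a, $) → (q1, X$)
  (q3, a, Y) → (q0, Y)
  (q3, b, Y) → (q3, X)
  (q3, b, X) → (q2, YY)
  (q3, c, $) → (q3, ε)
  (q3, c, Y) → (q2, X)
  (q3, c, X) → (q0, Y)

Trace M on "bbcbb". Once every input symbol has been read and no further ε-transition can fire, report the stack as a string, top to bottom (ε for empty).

(q0, bbcbb, $)
  ε-move, top $: go to q0, push XX$ → (q0, bbcbb, XX$)
  ε-move, top X: go to q3, push Y → (q3, bbcbb, YX$)
  read b, top Y: go to q3, push X → (q3, bcbb, XX$)
  read b, top X: go to q2, push YY → (q2, cbb, YYX$)
  read c, top Y: go to q0, push ε → (q0, bb, YX$)
  read b, top Y: go to q1, push X → (q1, b, XX$)
  ε-move, top X: go to q2, push XY → (q2, b, XYX$)
  ε-move, top X: go to q0, push YX → (q0, b, YXYX$)
  read b, top Y: go to q1, push X → (q1, ε, XXYX$)
  ε-move, top X: go to q2, push XY → (q2, ε, XYXYX$)
  ε-move, top X: go to q0, push YX → (q0, ε, YXYXYX$)
All input consumed in state q0 with stack YXYXYX$.

YXYXYX$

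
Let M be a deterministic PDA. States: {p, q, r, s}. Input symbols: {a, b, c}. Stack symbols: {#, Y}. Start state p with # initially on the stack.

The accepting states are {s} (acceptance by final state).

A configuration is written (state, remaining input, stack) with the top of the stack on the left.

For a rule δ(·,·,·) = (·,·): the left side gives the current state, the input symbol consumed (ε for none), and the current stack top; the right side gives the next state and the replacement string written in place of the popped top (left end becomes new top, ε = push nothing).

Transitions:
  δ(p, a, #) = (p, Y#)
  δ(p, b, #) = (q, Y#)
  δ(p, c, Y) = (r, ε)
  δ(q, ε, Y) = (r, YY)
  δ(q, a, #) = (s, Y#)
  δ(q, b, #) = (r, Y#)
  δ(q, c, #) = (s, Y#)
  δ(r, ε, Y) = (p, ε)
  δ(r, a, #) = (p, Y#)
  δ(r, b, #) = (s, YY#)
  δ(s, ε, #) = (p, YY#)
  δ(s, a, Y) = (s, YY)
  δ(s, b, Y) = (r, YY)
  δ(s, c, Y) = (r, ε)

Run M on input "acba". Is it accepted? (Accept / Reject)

Accept

(p, acba, #)
  read a, top #: go to p, push Y# → (p, cba, Y#)
  read c, top Y: go to r, push ε → (r, ba, #)
  read b, top #: go to s, push YY# → (s, a, YY#)
  read a, top Y: go to s, push YY → (s, ε, YYY#)
All input consumed; state s ∈ F.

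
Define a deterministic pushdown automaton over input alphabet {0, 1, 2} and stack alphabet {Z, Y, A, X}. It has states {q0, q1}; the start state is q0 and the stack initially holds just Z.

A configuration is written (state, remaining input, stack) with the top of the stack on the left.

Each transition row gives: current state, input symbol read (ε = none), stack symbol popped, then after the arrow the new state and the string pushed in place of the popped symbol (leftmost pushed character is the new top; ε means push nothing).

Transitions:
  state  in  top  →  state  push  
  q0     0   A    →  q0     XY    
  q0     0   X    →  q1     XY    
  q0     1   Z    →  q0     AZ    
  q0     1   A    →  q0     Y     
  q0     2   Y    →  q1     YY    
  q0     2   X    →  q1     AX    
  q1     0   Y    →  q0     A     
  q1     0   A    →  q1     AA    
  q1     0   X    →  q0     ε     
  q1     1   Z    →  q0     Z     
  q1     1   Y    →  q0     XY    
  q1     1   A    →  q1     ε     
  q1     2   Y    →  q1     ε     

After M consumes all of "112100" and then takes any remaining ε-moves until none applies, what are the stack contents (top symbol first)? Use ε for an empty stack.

YYYZ

(q0, 112100, Z) ⊢ (q0, 12100, AZ) ⊢ (q0, 2100, YZ) ⊢ (q1, 100, YYZ) ⊢ (q0, 00, XYYZ) ⊢ (q1, 0, XYYYZ) ⊢ (q0, ε, YYYZ)
All input consumed in state q0 with stack YYYZ.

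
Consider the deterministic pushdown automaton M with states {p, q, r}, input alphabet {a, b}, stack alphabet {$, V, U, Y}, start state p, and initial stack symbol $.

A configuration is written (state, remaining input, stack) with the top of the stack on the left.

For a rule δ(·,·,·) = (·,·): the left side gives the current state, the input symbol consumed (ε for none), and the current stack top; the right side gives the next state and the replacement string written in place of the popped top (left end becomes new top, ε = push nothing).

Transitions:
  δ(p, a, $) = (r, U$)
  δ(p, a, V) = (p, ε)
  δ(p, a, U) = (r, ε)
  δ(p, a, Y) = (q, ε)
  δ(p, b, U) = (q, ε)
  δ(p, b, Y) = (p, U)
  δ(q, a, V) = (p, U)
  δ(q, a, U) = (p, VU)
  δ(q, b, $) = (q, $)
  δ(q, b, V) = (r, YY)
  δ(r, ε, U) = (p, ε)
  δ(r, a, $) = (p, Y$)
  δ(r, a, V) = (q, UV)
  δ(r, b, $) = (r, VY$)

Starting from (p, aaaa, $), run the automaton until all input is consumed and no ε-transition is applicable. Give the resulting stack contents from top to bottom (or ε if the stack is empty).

$

(p, aaaa, $) ⊢ (r, aaa, U$) ⊢ (p, aaa, $) ⊢ (r, aa, U$) ⊢ (p, aa, $) ⊢ (r, a, U$) ⊢ (p, a, $) ⊢ (r, ε, U$) ⊢ (p, ε, $)
All input consumed in state p with stack $.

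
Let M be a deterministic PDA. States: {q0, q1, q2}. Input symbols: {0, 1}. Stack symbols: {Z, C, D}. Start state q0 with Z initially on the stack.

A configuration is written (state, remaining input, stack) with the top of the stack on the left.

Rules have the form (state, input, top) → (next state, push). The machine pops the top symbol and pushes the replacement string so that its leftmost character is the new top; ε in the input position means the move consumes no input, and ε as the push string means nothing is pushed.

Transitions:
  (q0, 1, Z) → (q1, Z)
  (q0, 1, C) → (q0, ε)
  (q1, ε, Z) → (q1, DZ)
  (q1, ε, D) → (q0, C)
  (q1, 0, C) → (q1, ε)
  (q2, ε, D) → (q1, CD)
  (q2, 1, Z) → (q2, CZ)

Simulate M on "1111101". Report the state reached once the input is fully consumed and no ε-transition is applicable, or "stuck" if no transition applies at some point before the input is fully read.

(q0, 1111101, Z)
  read 1, top Z: go to q1, push Z → (q1, 111101, Z)
  ε-move, top Z: go to q1, push DZ → (q1, 111101, DZ)
  ε-move, top D: go to q0, push C → (q0, 111101, CZ)
  read 1, top C: go to q0, push ε → (q0, 11101, Z)
  read 1, top Z: go to q1, push Z → (q1, 1101, Z)
  ε-move, top Z: go to q1, push DZ → (q1, 1101, DZ)
  ε-move, top D: go to q0, push C → (q0, 1101, CZ)
  read 1, top C: go to q0, push ε → (q0, 101, Z)
  read 1, top Z: go to q1, push Z → (q1, 01, Z)
  ε-move, top Z: go to q1, push DZ → (q1, 01, DZ)
  ε-move, top D: go to q0, push C → (q0, 01, CZ)
No transition for (q0, 0, top C); M blocks with input 01 remaining.

stuck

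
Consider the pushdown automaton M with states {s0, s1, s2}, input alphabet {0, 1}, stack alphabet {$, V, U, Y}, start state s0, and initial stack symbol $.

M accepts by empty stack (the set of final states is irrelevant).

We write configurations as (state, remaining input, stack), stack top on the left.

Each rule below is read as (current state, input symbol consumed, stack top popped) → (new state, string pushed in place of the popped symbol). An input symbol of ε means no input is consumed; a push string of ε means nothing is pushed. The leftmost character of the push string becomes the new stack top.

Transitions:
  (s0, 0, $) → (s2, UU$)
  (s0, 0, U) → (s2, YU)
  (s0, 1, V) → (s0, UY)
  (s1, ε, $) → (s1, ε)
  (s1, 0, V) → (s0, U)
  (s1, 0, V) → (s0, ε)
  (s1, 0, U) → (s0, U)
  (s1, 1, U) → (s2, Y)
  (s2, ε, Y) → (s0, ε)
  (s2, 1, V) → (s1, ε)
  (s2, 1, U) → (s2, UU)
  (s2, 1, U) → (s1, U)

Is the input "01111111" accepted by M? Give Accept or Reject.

Reject

No computation consumes all input and empties the stack.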